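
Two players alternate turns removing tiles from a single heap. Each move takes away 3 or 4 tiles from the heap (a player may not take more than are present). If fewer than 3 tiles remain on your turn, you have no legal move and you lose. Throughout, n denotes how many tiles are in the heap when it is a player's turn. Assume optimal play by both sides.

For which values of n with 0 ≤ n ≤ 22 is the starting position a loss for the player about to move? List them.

Label each position W (a win for the player to move) or L (a loss). A position with no legal move is L; any other position is W exactly when some move reaches an L, and L when every move reaches a W.
n=0: no move → L
n=1: no move → L
n=2: no move → L
n=3: →0(L), so W
n=4: →1(L), so W
n=5: →2(L), so W
n=6: →2(L), so W
n=7: →4(W), 3(W) — all W, so L
n=8: →5(W), 4(W) — all W, so L
n=9: →6(W), 5(W) — all W, so L
n=10: →7(L), so W
n=11: →8(L), so W
n=12: →9(L), so W
n=13: →9(L), so W
n=14: →11(W), 10(W) — all W, so L
n=15: →12(W), 11(W) — all W, so L
n=16: →13(W), 12(W) — all W, so L
n=17: →14(L), so W
n=18: →15(L), so W
n=19: →16(L), so W
n=20: →16(L), so W
n=21: →18(W), 17(W) — all W, so L
n=22: →19(W), 18(W) — all W, so L
Reading off the rows marked L gives the requested list; there are 11 such values of n.

0, 1, 2, 7, 8, 9, 14, 15, 16, 21, 22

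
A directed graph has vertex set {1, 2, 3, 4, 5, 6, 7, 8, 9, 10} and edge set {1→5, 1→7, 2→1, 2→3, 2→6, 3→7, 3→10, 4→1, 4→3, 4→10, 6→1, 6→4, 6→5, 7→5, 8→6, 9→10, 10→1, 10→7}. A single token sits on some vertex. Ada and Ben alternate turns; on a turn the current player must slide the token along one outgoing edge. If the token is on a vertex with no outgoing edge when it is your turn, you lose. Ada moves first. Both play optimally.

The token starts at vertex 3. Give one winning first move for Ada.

Classify positions by backward induction: terminal positions (no move available) are L. From any other position, the mover wins iff some move reaches an L.
Every edge goes from a vertex to one that appears earlier in the order 5, 7, 1, 10, 3, 4, 6, 9, 2, 8, so processing vertices in that order labels each vertex after all of its successors.
5: no outgoing edge → L
7: →5(L), so W
1: →5(L), so W
10: →1(W), 7(W) — all W, so L
3: →10(L), so W
4: →10(L), so W
6: →5(L), so W
9: →10(L), so W
2: →6(W), 3(W), 1(W) — all W, so L
8: →6(W) only, which is W, so L
From 3, the L positions reachable in one move are: 10.

Move to 10.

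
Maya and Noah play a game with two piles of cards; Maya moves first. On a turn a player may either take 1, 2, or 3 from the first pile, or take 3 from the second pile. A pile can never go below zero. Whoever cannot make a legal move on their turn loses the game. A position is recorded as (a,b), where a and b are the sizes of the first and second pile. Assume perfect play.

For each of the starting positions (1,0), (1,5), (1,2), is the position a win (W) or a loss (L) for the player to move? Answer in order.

Build the W/L table. Terminal = L. A non-terminal position is W if it has a move to some L; otherwise it is L.
No move ever increases a pile, so every position that can arise here has a ≤ 1 and b ≤ 5; it is enough to label the cells with 0 ≤ a ≤ 1 and 0 ≤ b ≤ 5.
Every move lowers a or b (never raises either), so fill the grid row by row in increasing a, and left to right within a row: each cell's successors are then already labelled.
      b=0  b=1  b=2  b=3  b=4  b=5
a=0:    L    L    L    W    W    W
a=1:    W    W    W    L    L    L
Cells with no legal move (terminal, hence L): (0,0), (0,1), (0,2).
The remaining L cells, each justified by listing all of its moves:
(1,3): L (options (0,3)(W), (1,0)(W) are all W)
(1,4): L (options (0,4)(W), (1,1)(W) are all W)
(1,5): L (options (0,5)(W), (1,2)(W) are all W)
Every other cell has at least one move into one of the L cells above, so it is W.
(1,0): the move to (0,0) reaches an L cell, so W
(1,5): one of the L cells justified above, so L
(1,2): the move to (0,2) reaches an L cell, so W

(1,0): W, (1,5): L, (1,2): W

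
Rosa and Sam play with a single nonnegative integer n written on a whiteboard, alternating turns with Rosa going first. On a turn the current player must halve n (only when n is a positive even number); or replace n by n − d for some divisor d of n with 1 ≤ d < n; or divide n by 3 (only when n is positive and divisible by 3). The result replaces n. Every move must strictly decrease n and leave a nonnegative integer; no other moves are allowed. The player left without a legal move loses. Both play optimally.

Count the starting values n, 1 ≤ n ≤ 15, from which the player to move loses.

Build the W/L table. Terminal = L. A non-terminal position is W if it has a move to some L; otherwise it is L.
n=0: no move → L
n=1: no move → L
n=2: reaches L-position 1 → W
n=3: reaches L-position 1 → W
n=4: only reaches 2(W), 3(W), all W → L
n=5: reaches L-position 4 → W
n=6: reaches L-position 4 → W
n=7: only reaches 6(W), which is W → L
n=8: reaches L-position 4 → W
n=9: only reaches 3(W), 6(W), 8(W), all W → L
n=10: reaches L-position 9 → W
n=11: only reaches 10(W), which is W → L
n=12: reaches L-position 4 → W
n=13: only reaches 12(W), which is W → L
n=14: reaches L-position 7 → W
n=15: only reaches 5(W), 10(W), 12(W), 14(W), all W → L
L entries with 1 ≤ n ≤ 15 (n=0 is outside the asked range and is not counted): n = 1, 4, 7, 9, 11, 13, 15; that makes 7.

7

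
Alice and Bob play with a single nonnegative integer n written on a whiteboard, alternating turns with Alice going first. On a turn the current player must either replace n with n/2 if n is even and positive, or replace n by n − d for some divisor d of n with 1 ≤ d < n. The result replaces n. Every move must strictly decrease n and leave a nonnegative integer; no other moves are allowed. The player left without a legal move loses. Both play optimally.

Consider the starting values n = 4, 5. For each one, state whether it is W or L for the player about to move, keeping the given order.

Build the W/L table. Terminal = L. A non-terminal position is W if it has a move to some L; otherwise it is L.
n=0: no move → L
n=1: no move → L
n=2: reaches L-position 1 → W
n=3: only reaches 2(W), which is W → L
n=4: reaches L-position 3 → W
n=5: only reaches 4(W), which is W → L

4: W, 5: L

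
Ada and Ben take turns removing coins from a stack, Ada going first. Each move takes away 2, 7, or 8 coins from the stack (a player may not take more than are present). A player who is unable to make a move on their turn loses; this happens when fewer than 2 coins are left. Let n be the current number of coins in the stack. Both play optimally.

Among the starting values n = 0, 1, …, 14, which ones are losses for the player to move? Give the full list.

0, 1, 4, 5, 10, 14

Build the W/L table. Terminal = L. A non-terminal position is W if it has a move to some L; otherwise it is L.
n=0: no move → L
n=1: no move → L
n=2: reaches L-position 0 → W
n=3: reaches L-position 1 → W
n=4: only reaches 2(W), which is W → L
n=5: only reaches 3(W), which is W → L
n=6: reaches L-position 4 → W
n=7: reaches L-position 5 → W
n=8: reaches L-position 1 → W
n=9: reaches L-position 1 → W
n=10: only reaches 8(W), 3(W), 2(W), all W → L
n=11: reaches L-position 4 → W
n=12: reaches L-position 10 → W
n=13: reaches L-position 5 → W
n=14: only reaches 12(W), 7(W), 6(W), all W → L
Reading off the rows marked L gives the requested list; there are 6 such values of n.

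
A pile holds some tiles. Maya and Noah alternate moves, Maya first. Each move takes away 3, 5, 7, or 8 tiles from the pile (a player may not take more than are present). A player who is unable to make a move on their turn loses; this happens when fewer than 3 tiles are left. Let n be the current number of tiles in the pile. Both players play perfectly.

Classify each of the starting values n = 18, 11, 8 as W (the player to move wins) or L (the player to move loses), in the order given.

18: W, 11: L, 8: W

Use the standard recursion: the mover loses at a terminal position; elsewhere, the mover wins exactly when some move hands the opponent an L position.
n=0: no move → L
n=1: no move → L
n=2: no move → L
n=3: W (go to 0, an L position)
n=4: W (go to 1, an L position)
n=5: W (go to 2, an L position)
n=6: W (go to 1, an L position)
n=7: W (go to 2, an L position)
n=8: W (go to 1, an L position)
n=9: W (go to 2, an L position)
n=10: W (go to 2, an L position)
n=11: L (options 8(W), 6(W), 4(W), 3(W) are all W)
n=12: L (options 9(W), 7(W), 5(W), 4(W) are all W)
n=13: L (options 10(W), 8(W), 6(W), 5(W) are all W)
n=14: W (go to 11, an L position)
n=15: W (go to 12, an L position)
n=16: W (go to 13, an L position)
n=17: W (go to 12, an L position)
n=18: W (go to 13, an L position)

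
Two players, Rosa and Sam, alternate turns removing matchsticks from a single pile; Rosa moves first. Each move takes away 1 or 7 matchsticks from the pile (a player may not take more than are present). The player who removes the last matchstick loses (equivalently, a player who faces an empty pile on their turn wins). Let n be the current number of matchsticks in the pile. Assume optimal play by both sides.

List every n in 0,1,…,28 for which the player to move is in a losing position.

Positions with no move are W. A position that does have a move is losing for the player to move precisely when every available move leads to a winning position for the opponent. Fill in the labels:
n=0: no move; the opponent has just taken the last matchstick and therefore loses → W
n=1: L (sole option 0(W) is W)
n=2: W (go to 1, an L position)
n=3: L (sole option 2(W) is W)
n=4: W (go to 3, an L position)
n=5: L (sole option 4(W) is W)
n=6: W (go to 5, an L position)
n=7: L (options 6(W), 0(W) are all W)
n=8: W (go to 7, an L position)
n=9: L (options 8(W), 2(W) are all W)
n=10: W (go to 9, an L position)
n=11: L (options 10(W), 4(W) are all W)
n=12: W (go to 11, an L position)
n=13: L (options 12(W), 6(W) are all W)
n=14: W (go to 13, an L position)
n=15: L (options 14(W), 8(W) are all W)
n=16: W (go to 15, an L position)
n=17: L (options 16(W), 10(W) are all W)
n=18: W (go to 17, an L position)
n=19: L (options 18(W), 12(W) are all W)
n=20: W (go to 19, an L position)
n=21: L (options 20(W), 14(W) are all W)
n=22: W (go to 21, an L position)
n=23: L (options 22(W), 16(W) are all W)
n=24: W (go to 23, an L position)
n=25: L (options 24(W), 18(W) are all W)
n=26: W (go to 25, an L position)
n=27: L (options 26(W), 20(W) are all W)
n=28: W (go to 27, an L position)
The losing starting values of n are exactly the entries labelled L in this table (14 of them).

1, 3, 5, 7, 9, 11, 13, 15, 17, 19, 21, 23, 25, 27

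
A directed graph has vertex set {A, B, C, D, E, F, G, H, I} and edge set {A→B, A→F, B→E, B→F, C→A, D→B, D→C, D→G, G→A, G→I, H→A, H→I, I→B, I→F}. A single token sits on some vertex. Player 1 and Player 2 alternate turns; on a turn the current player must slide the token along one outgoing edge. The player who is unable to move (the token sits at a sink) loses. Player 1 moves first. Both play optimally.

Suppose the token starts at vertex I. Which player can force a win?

Label each position W (a win for the player to move) or L (a loss). A position with no legal move is L; any other position is W exactly when some move reaches an L, and L when every move reaches a W.
Every edge goes from a vertex to one that appears earlier in the order E, F, B, I, A, H, C, G, D, so processing vertices in that order labels each vertex after all of its successors.
E: no outgoing edge → L
F: no outgoing edge → L
B: can move to F, which is L ⇒ W
I: can move to F, which is L ⇒ W
A: can move to F, which is L ⇒ W
H: moves to A(W), I(W); every one is W ⇒ L
C: the only move is to A(W), a W ⇒ L
G: moves to A(W), I(W); every one is W ⇒ L
D: can move to G, which is L ⇒ W
From I Player 1 can move to F, reaching an L position.

Player 1 wins.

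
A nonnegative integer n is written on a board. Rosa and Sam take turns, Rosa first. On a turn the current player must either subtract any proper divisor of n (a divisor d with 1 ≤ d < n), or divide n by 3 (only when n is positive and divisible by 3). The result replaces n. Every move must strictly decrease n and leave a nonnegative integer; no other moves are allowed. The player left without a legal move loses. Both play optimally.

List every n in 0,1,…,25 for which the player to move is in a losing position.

Compute win/loss labels from the base case upward. A position with no move is L. Any other position is W if it can reach an L in one move, else L.
n=0: no move → L
n=1: no move → L
n=2: reaches L-position 1 → W
n=3: reaches L-position 1 → W
n=4: only reaches 2(W), 3(W), all W → L
n=5: reaches L-position 4 → W
n=6: reaches L-position 4 → W
n=7: only reaches 6(W), which is W → L
n=8: reaches L-position 4 → W
n=9: only reaches 3(W), 6(W), 8(W), all W → L
n=10: reaches L-position 9 → W
n=11: only reaches 10(W), which is W → L
n=12: reaches L-position 4 → W
n=13: only reaches 12(W), which is W → L
n=14: reaches L-position 7 → W
n=15: only reaches 5(W), 10(W), 12(W), 14(W), all W → L
n=16: reaches L-position 15 → W
n=17: only reaches 16(W), which is W → L
n=18: reaches L-position 9 → W
n=19: only reaches 18(W), which is W → L
n=20: reaches L-position 15 → W
n=21: reaches L-position 7 → W
n=22: reaches L-position 11 → W
n=23: only reaches 22(W), which is W → L
n=24: reaches L-position 23 → W
n=25: only reaches 20(W), 24(W), all W → L
The losing starting values of n are exactly the entries labelled L in this table (12 of them).

0, 1, 4, 7, 9, 11, 13, 15, 17, 19, 23, 25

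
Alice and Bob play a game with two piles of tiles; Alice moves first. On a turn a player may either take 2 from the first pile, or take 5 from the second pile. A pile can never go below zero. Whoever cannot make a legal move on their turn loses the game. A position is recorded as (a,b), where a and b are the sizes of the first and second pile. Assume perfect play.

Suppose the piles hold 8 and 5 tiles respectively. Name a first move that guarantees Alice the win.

Classify positions by backward induction: terminal positions (no move available) are L. From any other position, the mover wins iff some move reaches an L.
No move ever increases a pile, so every position that can arise here has a ≤ 8 and b ≤ 5; it is enough to label the cells with 0 ≤ a ≤ 8 and 0 ≤ b ≤ 5.
Every move lowers a or b (never raises either), so fill the grid row by row in increasing a, and left to right within a row: each cell's successors are then already labelled.
      b=0  b=1  b=2  b=3  b=4  b=5
a=0:    L    L    L    L    L    W
a=1:    L    L    L    L    L    W
a=2:    W    W    W    W    W    L
a=3:    W    W    W    W    W    L
a=4:    L    L    L    L    L    W
a=5:    L    L    L    L    L    W
a=6:    W    W    W    W    W    L
a=7:    W    W    W    W    W    L
a=8:    L    L    L    L    L    W
Cells with no legal move (terminal, hence L): (0,0), (0,1), (0,2), (0,3), (0,4), (1,0), (1,1), (1,2), (1,3), (1,4).
The remaining L cells, each justified by listing all of its moves:
(2,5): L (options (0,5)(W), (2,0)(W) are all W)
(3,5): L (options (1,5)(W), (3,0)(W) are all W)
(4,0): L (sole option (2,0)(W) is W)
(4,1): L (sole option (2,1)(W) is W)
(4,2): L (sole option (2,2)(W) is W)
(4,3): L (sole option (2,3)(W) is W)
(4,4): L (sole option (2,4)(W) is W)
(5,0): L (sole option (3,0)(W) is W)
(5,1): L (sole option (3,1)(W) is W)
(5,2): L (sole option (3,2)(W) is W)
(5,3): L (sole option (3,3)(W) is W)
(5,4): L (sole option (3,4)(W) is W)
(6,5): L (options (4,5)(W), (6,0)(W) are all W)
(7,5): L (options (5,5)(W), (7,0)(W) are all W)
(8,0): L (sole option (6,0)(W) is W)
(8,1): L (sole option (6,1)(W) is W)
(8,2): L (sole option (6,2)(W) is W)
(8,3): L (sole option (6,3)(W) is W)
(8,4): L (sole option (6,4)(W) is W)
Every other cell has at least one move into one of the L cells above, so it is W.
From (8,5), the L positions reachable in one move are: (6,5), (8,0). Any move reaching one of these is winning.

Move to (6,5).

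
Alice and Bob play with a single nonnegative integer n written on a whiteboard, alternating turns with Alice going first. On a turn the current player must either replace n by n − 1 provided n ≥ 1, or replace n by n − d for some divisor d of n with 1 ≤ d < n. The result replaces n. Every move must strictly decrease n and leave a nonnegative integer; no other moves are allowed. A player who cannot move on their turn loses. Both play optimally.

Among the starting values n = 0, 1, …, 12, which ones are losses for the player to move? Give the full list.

0, 2, 5, 7, 9, 11

Compute win/loss labels from the base case upward. A position with no move is L. Any other position is W if it can reach an L in one move, else L.
n=0: no move → L
n=1: W (go to 0, an L position)
n=2: L (sole option 1(W) is W)
n=3: W (go to 2, an L position)
n=4: W (go to 2, an L position)
n=5: L (sole option 4(W) is W)
n=6: W (go to 5, an L position)
n=7: L (sole option 6(W) is W)
n=8: W (go to 7, an L position)
n=9: L (options 6(W), 8(W) are all W)
n=10: W (go to 5, an L position)
n=11: L (sole option 10(W) is W)
n=12: W (go to 9, an L position)
The losing starting values of n are exactly the entries labelled L in this table (6 of them).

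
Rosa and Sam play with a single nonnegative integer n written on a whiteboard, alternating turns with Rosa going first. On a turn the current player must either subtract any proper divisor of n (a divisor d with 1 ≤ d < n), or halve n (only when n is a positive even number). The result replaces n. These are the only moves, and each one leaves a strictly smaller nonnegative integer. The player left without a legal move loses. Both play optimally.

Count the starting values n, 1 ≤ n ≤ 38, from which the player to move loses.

19

Build the W/L table. Terminal = L. A non-terminal position is W if it has a move to some L; otherwise it is L.
n=0: no move → L
n=1: no move → L
n=2: →1(L), so W
n=3: →2(W) only, which is W, so L
n=4: →3(L), so W
n=5: →4(W) only, which is W, so L
n=6: →3(L), so W
n=7: →6(W) only, which is W, so L
n=8: →7(L), so W
n=9: →6(W), 8(W) — all W, so L
n=10: →5(L), so W
n=11: →10(W) only, which is W, so L
n=12: →9(L), so W
n=13: →12(W) only, which is W, so L
n=14: →7(L), so W
n=15: →10(W), 12(W), 14(W) — all W, so L
n=16: →15(L), so W
n=17: →16(W) only, which is W, so L
n=18: →9(L), so W
n=19: →18(W) only, which is W, so L
n=20: →15(L), so W
n=21: →14(W), 18(W), 20(W) — all W, so L
n=22: →11(L), so W
n=23: →22(W) only, which is W, so L
n=24: →21(L), so W
n=25: →20(W), 24(W) — all W, so L
n=26: →13(L), so W
n=27: →18(W), 24(W), 26(W) — all W, so L
n=28: →21(L), so W
n=29: →28(W) only, which is W, so L
n=30: →15(L), so W
n=31: →30(W) only, which is W, so L
n=32: →31(L), so W
n=33: →22(W), 30(W), 32(W) — all W, so L
n=34: →17(L), so W
n=35: →28(W), 30(W), 34(W) — all W, so L
n=36: →27(L), so W
n=37: →36(W) only, which is W, so L
n=38: →19(L), so W
L entries with 1 ≤ n ≤ 38 (n=0 is outside the asked range and is not counted): n = 1, 3, 5, 7, 9, 11, 13, 15, 17, 19, 21, 23, 25, 27, 29, 31, 33, 35, 37; that makes 19.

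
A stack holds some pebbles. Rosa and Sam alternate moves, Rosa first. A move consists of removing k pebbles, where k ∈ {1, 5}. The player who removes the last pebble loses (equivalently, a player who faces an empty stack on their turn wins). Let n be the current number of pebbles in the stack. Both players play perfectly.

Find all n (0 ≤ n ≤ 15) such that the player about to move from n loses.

Compute win/loss labels from the base case upward. A position with no move is W. Any other position is W if it can reach an L in one move, else L.
n=0: no move; the opponent has just taken the last pebble and therefore loses → W
n=1: L (sole option 0(W) is W)
n=2: W (go to 1, an L position)
n=3: L (sole option 2(W) is W)
n=4: W (go to 3, an L position)
n=5: L (options 4(W), 0(W) are all W)
n=6: W (go to 5, an L position)
n=7: L (options 6(W), 2(W) are all W)
n=8: W (go to 7, an L position)
n=9: L (options 8(W), 4(W) are all W)
n=10: W (go to 9, an L position)
n=11: L (options 10(W), 6(W) are all W)
n=12: W (go to 11, an L position)
n=13: L (options 12(W), 8(W) are all W)
n=14: W (go to 13, an L position)
n=15: L (options 14(W), 10(W) are all W)
The losing starting values of n are exactly the entries labelled L in this table (8 of them).

1, 3, 5, 7, 9, 11, 13, 15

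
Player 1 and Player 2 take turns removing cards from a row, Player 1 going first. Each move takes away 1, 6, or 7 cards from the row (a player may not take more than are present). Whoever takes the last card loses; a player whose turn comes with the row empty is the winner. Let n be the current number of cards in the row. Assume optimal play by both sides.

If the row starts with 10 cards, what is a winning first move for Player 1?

Build the W/L table. Terminal = W. A non-terminal position is W if it has a move to some L; otherwise it is L.
n=0: no move; the opponent has just taken the last card and therefore loses → W
n=1: →0(W) only, which is W, so L
n=2: →1(L), so W
n=3: →2(W) only, which is W, so L
n=4: →3(L), so W
n=5: →4(W) only, which is W, so L
n=6: →5(L), so W
n=7: →1(L), so W
n=8: →1(L), so W
n=9: →3(L), so W
n=10: →3(L), so W
From 10, the L positions reachable in one move are: 3.

Remove 7, leaving 3.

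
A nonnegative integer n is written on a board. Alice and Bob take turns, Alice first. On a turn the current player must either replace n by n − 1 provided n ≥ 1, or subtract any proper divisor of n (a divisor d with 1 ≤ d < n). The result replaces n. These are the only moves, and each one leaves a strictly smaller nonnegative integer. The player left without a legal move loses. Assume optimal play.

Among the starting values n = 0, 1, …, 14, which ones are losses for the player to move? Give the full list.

Compute win/loss labels from the base case upward. A position with no move is L. Any other position is W if it can reach an L in one move, else L.
n=0: no move → L
n=1: can move to 0, which is L ⇒ W
n=2: the only move is to 1(W), a W ⇒ L
n=3: can move to 2, which is L ⇒ W
n=4: can move to 2, which is L ⇒ W
n=5: the only move is to 4(W), a W ⇒ L
n=6: can move to 5, which is L ⇒ W
n=7: the only move is to 6(W), a W ⇒ L
n=8: can move to 7, which is L ⇒ W
n=9: moves to 6(W), 8(W); every one is W ⇒ L
n=10: can move to 5, which is L ⇒ W
n=11: the only move is to 10(W), a W ⇒ L
n=12: can move to 9, which is L ⇒ W
n=13: the only move is to 12(W), a W ⇒ L
n=14: can move to 7, which is L ⇒ W
Reading off the rows marked L gives the requested list; there are 7 such values of n.

0, 2, 5, 7, 9, 11, 13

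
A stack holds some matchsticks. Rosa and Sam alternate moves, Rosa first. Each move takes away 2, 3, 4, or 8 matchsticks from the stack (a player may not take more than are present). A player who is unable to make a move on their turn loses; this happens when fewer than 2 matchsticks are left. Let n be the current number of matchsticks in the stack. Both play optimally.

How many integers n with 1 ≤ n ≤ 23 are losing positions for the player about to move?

7

Compute win/loss labels from the base case upward. A position with no move is L. Any other position is W if it can reach an L in one move, else L.
n=0: no move → L
n=1: no move → L
n=2: →0(L), so W
n=3: →1(L), so W
n=4: →1(L), so W
n=5: →1(L), so W
n=6: →4(W), 3(W), 2(W) — all W, so L
n=7: →5(W), 4(W), 3(W) — all W, so L
n=8: →6(L), so W
n=9: →7(L), so W
n=10: →7(L), so W
n=11: →7(L), so W
n=12: →10(W), 9(W), 8(W), 4(W) — all W, so L
n=13: →11(W), 10(W), 9(W), 5(W) — all W, so L
n=14: →12(L), so W
n=15: →13(L), so W
n=16: →13(L), so W
n=17: →13(L), so W
n=18: →16(W), 15(W), 14(W), 10(W) — all W, so L
n=19: →17(W), 16(W), 15(W), 11(W) — all W, so L
n=20: →18(L), so W
n=21: →19(L), so W
n=22: →19(L), so W
n=23: →19(L), so W
L entries with 1 ≤ n ≤ 23 (n=0 is outside the asked range and is not counted): n = 1, 6, 7, 12, 13, 18, 19; that makes 7.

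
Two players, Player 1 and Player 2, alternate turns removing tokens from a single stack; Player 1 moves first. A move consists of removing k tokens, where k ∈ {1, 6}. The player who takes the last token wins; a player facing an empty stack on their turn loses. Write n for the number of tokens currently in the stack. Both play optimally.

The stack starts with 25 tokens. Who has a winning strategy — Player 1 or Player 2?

Use the standard recursion: the mover loses at a terminal position; elsewhere, the mover wins exactly when some move hands the opponent an L position.
n=0: no move → L
n=1: reaches L-position 0 → W
n=2: only reaches 1(W), which is W → L
n=3: reaches L-position 2 → W
n=4: only reaches 3(W), which is W → L
n=5: reaches L-position 4 → W
n=6: reaches L-position 0 → W
n=7: only reaches 6(W), 1(W), all W → L
n=8: reaches L-position 7 → W
n=9: only reaches 8(W), 3(W), all W → L
n=10: reaches L-position 9 → W
n=11: only reaches 10(W), 5(W), all W → L
n=12: reaches L-position 11 → W
n=13: reaches L-position 7 → W
n=14: only reaches 13(W), 8(W), all W → L
n=15: reaches L-position 14 → W
n=16: only reaches 15(W), 10(W), all W → L
n=17: reaches L-position 16 → W
n=18: only reaches 17(W), 12(W), all W → L
n=19: reaches L-position 18 → W
n=20: reaches L-position 14 → W
n=21: only reaches 20(W), 15(W), all W → L
n=22: reaches L-position 21 → W
n=23: only reaches 22(W), 17(W), all W → L
n=24: reaches L-position 23 → W
n=25: only reaches 24(W), 19(W), all W → L
Every move from 25 reaches a W position, so the mover loses.

Player 2 wins.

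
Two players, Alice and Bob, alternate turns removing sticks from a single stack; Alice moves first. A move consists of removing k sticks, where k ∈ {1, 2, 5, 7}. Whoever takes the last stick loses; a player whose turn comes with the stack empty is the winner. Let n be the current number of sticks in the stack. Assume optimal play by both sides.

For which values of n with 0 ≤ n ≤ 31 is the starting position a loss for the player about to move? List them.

Positions with no move are W. A position that does have a move is losing for the player to move precisely when every available move leads to a winning position for the opponent. Fill in the labels:
n=0: no move; the opponent has just taken the last stick and therefore loses → W
n=1: L (sole option 0(W) is W)
n=2: W (go to 1, an L position)
n=3: W (go to 1, an L position)
n=4: L (options 3(W), 2(W) are all W)
n=5: W (go to 4, an L position)
n=6: W (go to 4, an L position)
n=7: L (options 6(W), 5(W), 2(W), 0(W) are all W)
n=8: W (go to 7, an L position)
n=9: W (go to 7, an L position)
n=10: L (options 9(W), 8(W), 5(W), 3(W) are all W)
n=11: W (go to 10, an L position)
n=12: W (go to 10, an L position)
n=13: L (options 12(W), 11(W), 8(W), 6(W) are all W)
n=14: W (go to 13, an L position)
n=15: W (go to 13, an L position)
n=16: L (options 15(W), 14(W), 11(W), 9(W) are all W)
n=17: W (go to 16, an L position)
n=18: W (go to 16, an L position)
n=19: L (options 18(W), 17(W), 14(W), 12(W) are all W)
n=20: W (go to 19, an L position)
n=21: W (go to 19, an L position)
n=22: L (options 21(W), 20(W), 17(W), 15(W) are all W)
n=23: W (go to 22, an L position)
n=24: W (go to 22, an L position)
n=25: L (options 24(W), 23(W), 20(W), 18(W) are all W)
n=26: W (go to 25, an L position)
n=27: W (go to 25, an L position)
n=28: L (options 27(W), 26(W), 23(W), 21(W) are all W)
n=29: W (go to 28, an L position)
n=30: W (go to 28, an L position)
n=31: L (options 30(W), 29(W), 26(W), 24(W) are all W)
Reading off the rows marked L gives the requested list; there are 11 such values of n.

1, 4, 7, 10, 13, 16, 19, 22, 25, 28, 31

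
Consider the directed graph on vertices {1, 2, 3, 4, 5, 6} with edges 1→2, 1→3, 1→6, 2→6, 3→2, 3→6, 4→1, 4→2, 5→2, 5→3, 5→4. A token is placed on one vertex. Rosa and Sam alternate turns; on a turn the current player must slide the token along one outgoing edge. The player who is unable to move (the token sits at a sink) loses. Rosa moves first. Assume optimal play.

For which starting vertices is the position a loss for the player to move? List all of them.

Label each position W (a win for the player to move) or L (a loss). A position with no legal move is L; any other position is W exactly when some move reaches an L, and L when every move reaches a W.
Every edge goes from a vertex to one that appears earlier in the order 6, 2, 3, 1, 4, 5, so processing vertices in that order labels each vertex after all of its successors.
6: no outgoing edge → L
2: can move to 6, which is L ⇒ W
3: can move to 6, which is L ⇒ W
1: can move to 6, which is L ⇒ W
4: moves to 1(W), 2(W); every one is W ⇒ L
5: can move to 4, which is L ⇒ W
Reading off the rows marked L gives the requested list; there are 2 such vertices.

4, 6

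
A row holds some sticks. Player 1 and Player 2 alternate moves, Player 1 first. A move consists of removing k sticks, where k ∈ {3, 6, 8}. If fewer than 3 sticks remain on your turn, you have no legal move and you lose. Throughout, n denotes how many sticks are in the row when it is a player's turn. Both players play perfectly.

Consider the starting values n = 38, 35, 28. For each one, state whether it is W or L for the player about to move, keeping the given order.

38: W, 35: L, 28: W

Classify positions by backward induction: terminal positions (no move available) are L. From any other position, the mover wins iff some move reaches an L.
n=0: no move → L
n=1: no move → L
n=2: no move → L
n=3: can move to 0, which is L ⇒ W
n=4: can move to 1, which is L ⇒ W
n=5: can move to 2, which is L ⇒ W
n=6: can move to 0, which is L ⇒ W
n=7: can move to 1, which is L ⇒ W
n=8: can move to 2, which is L ⇒ W
n=9: can move to 1, which is L ⇒ W
n=10: can move to 2, which is L ⇒ W
n=11: moves to 8(W), 5(W), 3(W); every one is W ⇒ L
n=12: moves to 9(W), 6(W), 4(W); every one is W ⇒ L
n=13: moves to 10(W), 7(W), 5(W); every one is W ⇒ L
n=14: can move to 11, which is L ⇒ W
n=15: can move to 12, which is L ⇒ W
n=16: can move to 13, which is L ⇒ W
n=17: can move to 11, which is L ⇒ W
n=18: can move to 12, which is L ⇒ W
n=19: can move to 13, which is L ⇒ W
n=20: can move to 12, which is L ⇒ W
n=21: can move to 13, which is L ⇒ W
n=22: moves to 19(W), 16(W), 14(W); every one is W ⇒ L
n=23: moves to 20(W), 17(W), 15(W); every one is W ⇒ L
n=24: moves to 21(W), 18(W), 16(W); every one is W ⇒ L
n=25: can move to 22, which is L ⇒ W
n=26: can move to 23, which is L ⇒ W
n=27: can move to 24, which is L ⇒ W
n=28: can move to 22, which is L ⇒ W
n=29: can move to 23, which is L ⇒ W
n=30: can move to 24, which is L ⇒ W
n=31: can move to 23, which is L ⇒ W
n=32: can move to 24, which is L ⇒ W
n=33: moves to 30(W), 27(W), 25(W); every one is W ⇒ L
n=34: moves to 31(W), 28(W), 26(W); every one is W ⇒ L
n=35: moves to 32(W), 29(W), 27(W); every one is W ⇒ L
n=36: can move to 33, which is L ⇒ W
n=37: can move to 34, which is L ⇒ W
n=38: can move to 35, which is L ⇒ W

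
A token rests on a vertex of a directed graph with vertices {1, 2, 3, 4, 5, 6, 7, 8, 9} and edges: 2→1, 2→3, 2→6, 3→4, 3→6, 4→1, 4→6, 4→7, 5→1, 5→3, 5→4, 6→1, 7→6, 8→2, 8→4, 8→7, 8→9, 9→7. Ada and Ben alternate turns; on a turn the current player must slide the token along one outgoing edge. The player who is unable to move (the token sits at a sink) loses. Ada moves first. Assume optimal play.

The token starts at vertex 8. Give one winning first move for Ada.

Build the W/L table. Terminal = L. A non-terminal position is W if it has a move to some L; otherwise it is L.
Every edge goes from a vertex to one that appears earlier in the order 1, 6, 7, 4, 9, 3, 2, 8, 5, so processing vertices in that order labels each vertex after all of its successors.
1: no outgoing edge → L
6: W (go to 1, an L position)
7: L (sole option 6(W) is W)
4: W (go to 7, an L position)
9: W (go to 7, an L position)
3: L (options 4(W), 6(W) are all W)
2: W (go to 3, an L position)
8: W (go to 7, an L position)
5: W (go to 3, an L position)
From 8, the L positions reachable in one move are: 7.

Move to 7.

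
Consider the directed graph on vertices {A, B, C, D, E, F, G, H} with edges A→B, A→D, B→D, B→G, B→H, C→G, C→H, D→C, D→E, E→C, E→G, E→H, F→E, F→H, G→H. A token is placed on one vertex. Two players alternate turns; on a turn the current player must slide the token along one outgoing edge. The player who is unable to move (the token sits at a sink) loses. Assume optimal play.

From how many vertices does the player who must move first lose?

2

Use the standard recursion: the mover loses at a terminal position; elsewhere, the mover wins exactly when some move hands the opponent an L position.
Every edge goes from a vertex to one that appears earlier in the order H, G, C, E, D, F, B, A, so processing vertices in that order labels each vertex after all of its successors.
H: no outgoing edge → L
G: W (go to H, an L position)
C: W (go to H, an L position)
E: W (go to H, an L position)
D: L (options E(W), C(W) are all W)
F: W (go to H, an L position)
B: W (go to D, an L position)
A: W (go to D, an L position)
The L vertices are D, H; that is 2 in all.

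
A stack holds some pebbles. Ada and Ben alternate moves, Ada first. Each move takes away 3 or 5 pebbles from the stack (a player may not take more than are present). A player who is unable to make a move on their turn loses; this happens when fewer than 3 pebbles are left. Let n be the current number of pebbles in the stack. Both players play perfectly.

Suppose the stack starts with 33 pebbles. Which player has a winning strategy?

Build the W/L table. Terminal = L. A non-terminal position is W if it has a move to some L; otherwise it is L.
n=0: no move → L
n=1: no move → L
n=2: no move → L
n=3: can move to 0, which is L ⇒ W
n=4: can move to 1, which is L ⇒ W
n=5: can move to 2, which is L ⇒ W
n=6: can move to 1, which is L ⇒ W
n=7: can move to 2, which is L ⇒ W
n=8: moves to 5(W), 3(W); every one is W ⇒ L
n=9: moves to 6(W), 4(W); every one is W ⇒ L
n=10: moves to 7(W), 5(W); every one is W ⇒ L
n=11: can move to 8, which is L ⇒ W
n=12: can move to 9, which is L ⇒ W
n=13: can move to 10, which is L ⇒ W
n=14: can move to 9, which is L ⇒ W
n=15: can move to 10, which is L ⇒ W
n=16: moves to 13(W), 11(W); every one is W ⇒ L
n=17: moves to 14(W), 12(W); every one is W ⇒ L
n=18: moves to 15(W), 13(W); every one is W ⇒ L
n=19: can move to 16, which is L ⇒ W
n=20: can move to 17, which is L ⇒ W
n=21: can move to 18, which is L ⇒ W
n=22: can move to 17, which is L ⇒ W
n=23: can move to 18, which is L ⇒ W
n=24: moves to 21(W), 19(W); every one is W ⇒ L
n=25: moves to 22(W), 20(W); every one is W ⇒ L
n=26: moves to 23(W), 21(W); every one is W ⇒ L
n=27: can move to 24, which is L ⇒ W
n=28: can move to 25, which is L ⇒ W
n=29: can move to 26, which is L ⇒ W
n=30: can move to 25, which is L ⇒ W
n=31: can move to 26, which is L ⇒ W
n=32: moves to 29(W), 27(W); every one is W ⇒ L
n=33: moves to 30(W), 28(W); every one is W ⇒ L
Every move from 33 reaches a W position, so the mover loses.

Ben wins.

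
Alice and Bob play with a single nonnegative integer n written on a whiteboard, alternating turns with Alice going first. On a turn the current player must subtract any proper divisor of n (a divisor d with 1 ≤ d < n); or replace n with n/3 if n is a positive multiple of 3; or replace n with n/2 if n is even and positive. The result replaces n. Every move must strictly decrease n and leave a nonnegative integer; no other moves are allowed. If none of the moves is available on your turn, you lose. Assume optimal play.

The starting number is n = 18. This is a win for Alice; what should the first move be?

Move to 9.

Work bottom-up. With no move the player to move loses. Otherwise the position is W if at least one move leads to an L position for the opponent, and L if every move leads to a W.
n=0: no move → L
n=1: no move → L
n=2: W (go to 1, an L position)
n=3: W (go to 1, an L position)
n=4: L (options 2(W), 3(W) are all W)
n=5: W (go to 4, an L position)
n=6: W (go to 4, an L position)
n=7: L (sole option 6(W) is W)
n=8: W (go to 4, an L position)
n=9: L (options 3(W), 6(W), 8(W) are all W)
n=10: W (go to 9, an L position)
n=11: L (sole option 10(W) is W)
n=12: W (go to 4, an L position)
n=13: L (sole option 12(W) is W)
n=14: W (go to 7, an L position)
n=15: L (options 5(W), 10(W), 12(W), 14(W) are all W)
n=16: W (go to 15, an L position)
n=17: L (sole option 16(W) is W)
n=18: W (go to 9, an L position)
From 18, the L positions reachable in one move are: 9, 15, 17. Any move reaching one of these is winning.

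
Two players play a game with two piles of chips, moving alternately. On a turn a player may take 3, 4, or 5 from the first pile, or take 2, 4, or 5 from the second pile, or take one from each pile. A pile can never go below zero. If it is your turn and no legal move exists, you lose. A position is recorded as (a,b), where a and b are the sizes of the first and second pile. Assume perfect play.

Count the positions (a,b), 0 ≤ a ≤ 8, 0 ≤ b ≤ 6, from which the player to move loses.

Work bottom-up. With no move the player to move loses. Otherwise the position is W if at least one move leads to an L position for the opponent, and L if every move leads to a W.
Every move lowers a or b (never raises either), so fill the grid row by row in increasing a, and left to right within a row: each cell's successors are then already labelled.
      b=0  b=1  b=2  b=3  b=4  b=5  b=6
a=0:    L    L    W    W    W    W    W
a=1:    L    W    W    L    W    W    L
a=2:    L    W    W    L    W    W    L
a=3:    W    W    L    L    W    W    W
a=4:    W    W    L    W    W    L    W
a=5:    W    W    L    W    W    L    W
a=6:    W    L    W    W    L    W    W
a=7:    W    L    W    W    L    W    W
a=8:    L    L    W    W    W    W    W
Cells with no legal move (terminal, hence L): (0,0), (0,1), (1,0), (2,0).
The remaining L cells, each justified by listing all of its moves:
(1,3): moves to (1,1)(W), (0,2)(W); every one is W ⇒ L
(1,6): moves to (1,4)(W), (1,2)(W), (1,1)(W), (0,5)(W); every one is W ⇒ L
(2,3): moves to (2,1)(W), (1,2)(W); every one is W ⇒ L
(2,6): moves to (2,4)(W), (2,2)(W), (2,1)(W), (1,5)(W); every one is W ⇒ L
(3,2): moves to (0,2)(W), (3,0)(W), (2,1)(W); every one is W ⇒ L
(3,3): moves to (0,3)(W), (3,1)(W), (2,2)(W); every one is W ⇒ L
(4,2): moves to (1,2)(W), (0,2)(W), (4,0)(W), (3,1)(W); every one is W ⇒ L
(4,5): moves to (1,5)(W), (0,5)(W), (4,3)(W), (4,1)(W), (4,0)(W), (3,4)(W); every one is W ⇒ L
(5,2): moves to (2,2)(W), (1,2)(W), (0,2)(W), (5,0)(W), (4,1)(W); every one is W ⇒ L
(5,5): moves to (2,5)(W), (1,5)(W), (0,5)(W), (5,3)(W), (5,1)(W), (5,0)(W), (4,4)(W); every one is W ⇒ L
(6,1): moves to (3,1)(W), (2,1)(W), (1,1)(W), (5,0)(W); every one is W ⇒ L
(6,4): moves to (3,4)(W), (2,4)(W), (1,4)(W), (6,2)(W), (6,0)(W), (5,3)(W); every one is W ⇒ L
(7,1): moves to (4,1)(W), (3,1)(W), (2,1)(W), (6,0)(W); every one is W ⇒ L
(7,4): moves to (4,4)(W), (3,4)(W), (2,4)(W), (7,2)(W), (7,0)(W), (6,3)(W); every one is W ⇒ L
(8,0): moves to (5,0)(W), (4,0)(W), (3,0)(W); every one is W ⇒ L
(8,1): moves to (5,1)(W), (4,1)(W), (3,1)(W), (7,0)(W); every one is W ⇒ L
Every other cell has at least one move into one of the L cells above, so it is W.
L cells per row: a=0: 2, a=1: 3, a=2: 3, a=3: 2, a=4: 2, a=5: 2, a=6: 2, a=7: 2, a=8: 2; total 20.

20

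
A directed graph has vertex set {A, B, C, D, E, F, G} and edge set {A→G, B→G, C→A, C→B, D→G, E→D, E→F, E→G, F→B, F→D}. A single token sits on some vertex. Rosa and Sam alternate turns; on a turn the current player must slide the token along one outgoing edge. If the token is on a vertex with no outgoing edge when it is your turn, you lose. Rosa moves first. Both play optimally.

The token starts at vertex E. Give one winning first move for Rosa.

Move to F.

Use the standard recursion: the mover loses at a terminal position; elsewhere, the mover wins exactly when some move hands the opponent an L position.
Every edge goes from a vertex to one that appears earlier in the order G, A, D, B, F, E, C, so processing vertices in that order labels each vertex after all of its successors.
G: no outgoing edge → L
A: can move to G, which is L ⇒ W
D: can move to G, which is L ⇒ W
B: can move to G, which is L ⇒ W
F: moves to B(W), D(W); every one is W ⇒ L
E: can move to F, which is L ⇒ W
C: moves to B(W), A(W); every one is W ⇒ L
From E, the L positions reachable in one move are: F, G. Any move reaching one of these is winning.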